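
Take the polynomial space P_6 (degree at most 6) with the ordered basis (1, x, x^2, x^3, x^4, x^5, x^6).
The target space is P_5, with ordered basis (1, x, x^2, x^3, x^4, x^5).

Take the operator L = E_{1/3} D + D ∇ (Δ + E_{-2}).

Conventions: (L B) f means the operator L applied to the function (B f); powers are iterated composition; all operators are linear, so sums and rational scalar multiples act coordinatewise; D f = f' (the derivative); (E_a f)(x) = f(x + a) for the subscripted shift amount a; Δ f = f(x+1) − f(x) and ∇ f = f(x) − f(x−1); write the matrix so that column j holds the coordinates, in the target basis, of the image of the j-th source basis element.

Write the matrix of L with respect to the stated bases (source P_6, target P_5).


the matrix is [[0, 1, 8/3, -26/3, 2056/27, -25510/81, 102548/81]; [0, 0, 2, 8, -104/3, 10280/27, -51020/27]; [0, 0, 0, 3, 16, -260/3, 10280/9]; [0, 0, 0, 0, 4, 80/3, -520/3]; [0, 0, 0, 0, 0, 5, 40]; [0, 0, 0, 0, 0, 0, 6]] (rows listed top to bottom)

image of 1: 0
image of x: 1
image of x^2: 2x + 8/3
image of x^3: 3x^2 + 8x - 26/3
image of x^4: 4x^3 + 16x^2 - (104/3)x + 2056/27
image of x^5: 5x^4 + (80/3)x^3 - (260/3)x^2 + (10280/27)x - 25510/81
image of x^6: 6x^5 + 40x^4 - (520/3)x^3 + (10280/9)x^2 - (51020/27)x + 102548/81
each image's coordinates form column j of the matrix


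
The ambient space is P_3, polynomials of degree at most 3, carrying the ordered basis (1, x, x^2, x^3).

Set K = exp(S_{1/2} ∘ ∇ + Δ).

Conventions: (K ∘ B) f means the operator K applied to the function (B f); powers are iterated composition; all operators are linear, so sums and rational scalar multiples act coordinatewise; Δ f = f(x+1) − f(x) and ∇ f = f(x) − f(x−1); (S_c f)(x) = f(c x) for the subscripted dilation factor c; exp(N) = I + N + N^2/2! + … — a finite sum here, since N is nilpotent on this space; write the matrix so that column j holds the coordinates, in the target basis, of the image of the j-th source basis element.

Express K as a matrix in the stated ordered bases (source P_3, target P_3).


the matrix is [[1, 2, 3, 29/4]; [0, 1, 3, 57/8]; [0, 0, 1, 15/4]; [0, 0, 0, 1]] (rows listed top to bottom)

image of 1: 1
image of x: x + 2
image of x^2: x^2 + 3x + 3
image of x^3: x^3 + (15/4)x^2 + (57/8)x + 29/4
each image's coordinates form column j of the matrix


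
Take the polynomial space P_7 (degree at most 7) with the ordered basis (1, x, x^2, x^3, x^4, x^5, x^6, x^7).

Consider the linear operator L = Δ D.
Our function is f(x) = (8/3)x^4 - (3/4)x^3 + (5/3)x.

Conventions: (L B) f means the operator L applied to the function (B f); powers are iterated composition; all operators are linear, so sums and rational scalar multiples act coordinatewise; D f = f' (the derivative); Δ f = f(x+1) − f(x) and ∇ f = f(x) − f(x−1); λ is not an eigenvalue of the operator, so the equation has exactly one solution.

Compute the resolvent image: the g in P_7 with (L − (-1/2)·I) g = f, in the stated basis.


the result is g(x) = (16/3)x^4 - (3/2)x^3 - 128x^2 - (320/3)x + 1435/3

write g with unknown coordinates in the stated basis and equate coefficients in (L − (-1/2)·I) g = f
solving from the highest basis element down gives g = (16/3)x^4 - (3/2)x^3 - 128x^2 - (320/3)x + 1435/3
check: L g = 64x^2 + 55x - 1435/6
so L g − (-1/2)·g = (8/3)x^4 - (3/4)x^3 + (5/3)x = f ✓


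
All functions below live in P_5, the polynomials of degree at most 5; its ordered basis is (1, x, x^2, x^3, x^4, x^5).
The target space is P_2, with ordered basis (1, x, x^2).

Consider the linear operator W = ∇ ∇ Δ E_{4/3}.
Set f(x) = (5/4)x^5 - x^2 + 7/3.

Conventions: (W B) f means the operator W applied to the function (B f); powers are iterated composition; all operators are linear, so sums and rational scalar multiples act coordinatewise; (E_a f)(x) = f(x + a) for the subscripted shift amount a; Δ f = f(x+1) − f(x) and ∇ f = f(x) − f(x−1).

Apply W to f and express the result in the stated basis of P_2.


the image equals g(x) = 75x^2 + 125x + 425/6

E_{4/3} f = (5/4)x^5 + (25/3)x^4 + (200/9)x^3 + (773/27)x^2 + (1384/81)x + 1415/243
Δ E_{4/3} f = (25/4)x^4 + (275/6)x^3 + (775/6)x^2 + (17659/108)x + 25117/324
∇ Δ E_{4/3} f = 25x^3 + 100x^2 + (875/6)x + 1996/27
∇ ∇ Δ E_{4/3} f = 75x^2 + 125x + 425/6


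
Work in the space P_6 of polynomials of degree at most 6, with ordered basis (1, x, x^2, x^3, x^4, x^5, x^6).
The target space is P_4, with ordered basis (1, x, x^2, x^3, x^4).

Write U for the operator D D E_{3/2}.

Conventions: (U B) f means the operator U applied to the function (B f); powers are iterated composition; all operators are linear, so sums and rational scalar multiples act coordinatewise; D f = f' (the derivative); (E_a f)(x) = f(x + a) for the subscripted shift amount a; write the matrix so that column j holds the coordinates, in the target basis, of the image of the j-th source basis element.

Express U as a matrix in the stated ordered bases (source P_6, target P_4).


the matrix is [[0, 0, 2, 9, 27, 135/2, 1215/8]; [0, 0, 0, 6, 36, 135, 405]; [0, 0, 0, 0, 12, 90, 405]; [0, 0, 0, 0, 0, 20, 180]; [0, 0, 0, 0, 0, 0, 30]] (rows listed top to bottom)

image of 1: 0
image of x: 0
image of x^2: 2
image of x^3: 6x + 9
image of x^4: 12x^2 + 36x + 27
image of x^5: 20x^3 + 90x^2 + 135x + 135/2
image of x^6: 30x^4 + 180x^3 + 405x^2 + 405x + 1215/8
each image's coordinates form column j of the matrix


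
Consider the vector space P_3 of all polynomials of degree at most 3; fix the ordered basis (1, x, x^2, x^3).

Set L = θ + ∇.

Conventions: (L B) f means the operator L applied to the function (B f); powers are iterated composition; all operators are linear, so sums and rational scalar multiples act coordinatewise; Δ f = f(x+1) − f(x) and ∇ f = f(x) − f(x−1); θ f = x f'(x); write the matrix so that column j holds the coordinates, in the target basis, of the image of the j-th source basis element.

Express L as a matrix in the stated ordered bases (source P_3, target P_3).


image of 1: 0
image of x: x + 1
image of x^2: 2x^2 + 2x - 1
image of x^3: 3x^3 + 3x^2 - 3x + 1
each image's coordinates form column j of the matrix

the matrix is [[0, 1, -1, 1]; [0, 1, 2, -3]; [0, 0, 2, 3]; [0, 0, 0, 3]] (rows listed top to bottom)


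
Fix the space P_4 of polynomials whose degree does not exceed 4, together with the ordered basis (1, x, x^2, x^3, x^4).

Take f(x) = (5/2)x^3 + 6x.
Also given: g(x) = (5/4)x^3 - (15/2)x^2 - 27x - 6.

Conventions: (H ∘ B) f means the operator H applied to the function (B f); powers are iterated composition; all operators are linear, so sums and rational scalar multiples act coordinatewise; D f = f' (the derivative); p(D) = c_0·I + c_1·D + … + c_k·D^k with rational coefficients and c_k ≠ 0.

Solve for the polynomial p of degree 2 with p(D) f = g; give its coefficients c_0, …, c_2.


D^0 f = (5/2)x^3 + 6x
D^1 f = (15/2)x^2 + 6
D^2 f = 15x
matching coefficients of g against c_0 f + c_1 Df + … from the top degree down determines the c_i
solution: c_0 = 1/2, c_1 = -1, c_2 = -2

p(D) = (1/2)·I − D − 2·D^2, i.e. c_0 = 1/2, c_1 = -1, c_2 = -2


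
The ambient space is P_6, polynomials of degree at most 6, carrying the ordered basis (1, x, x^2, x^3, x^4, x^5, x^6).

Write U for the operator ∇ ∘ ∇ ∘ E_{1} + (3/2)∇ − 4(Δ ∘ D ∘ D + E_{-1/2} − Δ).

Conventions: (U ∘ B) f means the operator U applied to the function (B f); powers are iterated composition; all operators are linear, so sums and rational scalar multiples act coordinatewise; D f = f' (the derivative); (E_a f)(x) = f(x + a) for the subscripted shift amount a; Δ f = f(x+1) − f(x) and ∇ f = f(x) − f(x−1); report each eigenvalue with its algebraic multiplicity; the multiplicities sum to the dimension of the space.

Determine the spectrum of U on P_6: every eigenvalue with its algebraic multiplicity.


image of 1: -4
image of x: -4x + 15/2
image of x^2: -4x^2 + 15x + 7/2
image of x^3: -4x^3 + (45/2)x^2 + (21/2)x - 18
image of x^4: -4x^4 + 30x^3 + 21x^2 - 72x - 175/4
image of x^5: -4x^5 + (75/2)x^4 + 35x^3 - 180x^2 - (875/4)x - 595/8
image of x^6: -4x^6 + 45x^5 + (105/2)x^4 - 360x^3 - (2625/4)x^2 - (1785/4)x - 1849/16
the matrix is upper triangular; its diagonal is (-4, -4, -4, -4, -4, -4, -4)
for a triangular matrix the eigenvalues are the diagonal entries, with algebraic multiplicity their repetition count

λ = -4 (multiplicity 7)


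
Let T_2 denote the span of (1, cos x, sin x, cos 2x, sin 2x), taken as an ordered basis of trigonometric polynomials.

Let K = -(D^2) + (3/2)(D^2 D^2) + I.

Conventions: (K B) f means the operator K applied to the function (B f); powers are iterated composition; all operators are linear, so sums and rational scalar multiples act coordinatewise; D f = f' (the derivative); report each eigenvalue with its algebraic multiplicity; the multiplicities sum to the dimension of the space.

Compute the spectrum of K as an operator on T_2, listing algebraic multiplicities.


λ = 1 (multiplicity 1), λ = 7/2 (multiplicity 2), λ = 29 (multiplicity 2)

image of 1: 1
image of cos x: (7/2)cos x
image of sin x: (7/2)sin x
image of cos 2x: 29cos 2x
image of sin 2x: 29sin 2x
the matrix is diagonal; its diagonal is (1, 7/2, 7/2, 29, 29)
for a triangular matrix the eigenvalues are the diagonal entries, with algebraic multiplicity their repetition count


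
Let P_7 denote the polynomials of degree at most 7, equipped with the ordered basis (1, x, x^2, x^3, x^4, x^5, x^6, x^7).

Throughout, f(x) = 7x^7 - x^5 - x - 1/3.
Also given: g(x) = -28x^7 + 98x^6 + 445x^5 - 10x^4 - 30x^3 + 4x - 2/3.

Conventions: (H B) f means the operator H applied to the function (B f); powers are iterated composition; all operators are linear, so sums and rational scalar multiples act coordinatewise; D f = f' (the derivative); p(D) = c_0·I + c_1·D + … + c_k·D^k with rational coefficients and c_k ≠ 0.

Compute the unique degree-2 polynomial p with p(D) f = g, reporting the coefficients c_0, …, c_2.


c_0 = -4, c_1 = 2, c_2 = 3/2

D^0 f = 7x^7 - x^5 - x - 1/3
D^1 f = 49x^6 - 5x^4 - 1
D^2 f = 294x^5 - 20x^3
matching coefficients of g against c_0 f + c_1 Df + … from the top degree down determines the c_i
solution: c_0 = -4, c_1 = 2, c_2 = 3/2


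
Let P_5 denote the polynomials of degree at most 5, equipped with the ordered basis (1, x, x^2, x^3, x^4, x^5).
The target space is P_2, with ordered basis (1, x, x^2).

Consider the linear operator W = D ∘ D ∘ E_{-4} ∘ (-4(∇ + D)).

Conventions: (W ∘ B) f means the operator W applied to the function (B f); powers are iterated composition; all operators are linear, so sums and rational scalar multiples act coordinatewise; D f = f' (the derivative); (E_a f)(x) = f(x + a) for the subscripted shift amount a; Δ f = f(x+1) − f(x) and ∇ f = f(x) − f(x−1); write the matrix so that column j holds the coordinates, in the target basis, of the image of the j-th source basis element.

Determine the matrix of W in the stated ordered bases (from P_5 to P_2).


the matrix is [[0, 0, 0, -48, 816, -8720]; [0, 0, 0, 0, -192, 4080]; [0, 0, 0, 0, 0, -480]] (rows listed top to bottom)

image of 1: 0
image of x: 0
image of x^2: 0
image of x^3: -48
image of x^4: -192x + 816
image of x^5: -480x^2 + 4080x - 8720
each image's coordinates form column j of the matrix


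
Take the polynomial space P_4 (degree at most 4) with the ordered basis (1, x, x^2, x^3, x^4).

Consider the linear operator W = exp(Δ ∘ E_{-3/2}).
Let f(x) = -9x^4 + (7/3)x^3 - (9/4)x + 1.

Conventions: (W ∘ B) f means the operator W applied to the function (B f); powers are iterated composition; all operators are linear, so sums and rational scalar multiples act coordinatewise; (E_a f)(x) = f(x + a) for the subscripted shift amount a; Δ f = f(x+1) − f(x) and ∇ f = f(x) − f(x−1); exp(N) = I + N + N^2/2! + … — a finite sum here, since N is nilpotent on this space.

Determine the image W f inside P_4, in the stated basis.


order-1 term: -36x^3 + 115x^2 - 131x + 151/3
order-2 term: -54x^2 + 223x - 239
order-3 term: -36x + 331/3
order-4 term: -9
the series for exp(Δ ∘ E_{-3/2}) f terminates at order 4
exp(Δ ∘ E_{-3/2}) f = -9x^4 - (101/3)x^3 + 61x^2 + (215/4)x - 259/3

the image equals g(x) = -9x^4 - (101/3)x^3 + 61x^2 + (215/4)x - 259/3


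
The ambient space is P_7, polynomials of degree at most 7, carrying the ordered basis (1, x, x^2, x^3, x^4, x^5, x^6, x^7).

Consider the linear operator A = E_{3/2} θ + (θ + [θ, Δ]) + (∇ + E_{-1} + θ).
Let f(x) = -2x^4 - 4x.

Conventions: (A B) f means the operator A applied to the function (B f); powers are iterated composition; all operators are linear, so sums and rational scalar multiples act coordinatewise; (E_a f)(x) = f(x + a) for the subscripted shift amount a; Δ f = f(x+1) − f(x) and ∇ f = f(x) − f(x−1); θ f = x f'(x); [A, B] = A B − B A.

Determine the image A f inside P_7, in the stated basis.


the image equals g(x) = -26x^4 - 40x^3 - 84x^2 - 100x - 69/2

θ f = -8x^4 - 4x
E_{3/2} θ f = -8x^4 - 48x^3 - 108x^2 - 112x - 93/2
θ f = -8x^4 - 4x
Δ f = -8x^3 - 12x^2 - 8x - 6
θ Δ f = -24x^3 - 24x^2 - 8x
θ f = -8x^4 - 4x
Δ θ f = -32x^3 - 48x^2 - 32x - 12
[θ, Δ] f = 8x^3 + 24x^2 + 24x + 12
(θ + [θ, Δ]) f = -8x^4 + 8x^3 + 24x^2 + 20x + 12
∇ f = -8x^3 + 12x^2 - 8x - 2
E_{-1} f = -2x^4 + 8x^3 - 12x^2 + 4x + 2
θ f = -8x^4 - 4x
(∇ + E_{-1} + θ) f = -10x^4 - 8x
(E_{3/2} θ + (θ + [θ, Δ]) + (∇ + E_{-1} + θ)) f = -26x^4 - 40x^3 - 84x^2 - 100x - 69/2


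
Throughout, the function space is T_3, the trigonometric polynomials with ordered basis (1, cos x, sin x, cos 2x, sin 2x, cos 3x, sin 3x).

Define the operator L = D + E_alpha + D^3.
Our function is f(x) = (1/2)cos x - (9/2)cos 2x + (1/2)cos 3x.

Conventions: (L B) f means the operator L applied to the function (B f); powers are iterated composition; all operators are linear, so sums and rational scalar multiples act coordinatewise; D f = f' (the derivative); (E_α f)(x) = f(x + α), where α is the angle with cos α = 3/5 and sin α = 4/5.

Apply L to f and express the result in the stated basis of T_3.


D f = -(1/2)sin x + 9sin 2x - (3/2)sin 3x
E_alpha f = (3/10)cos x - (2/5)sin x + (63/50)cos 2x + (108/25)sin 2x - (117/250)cos 3x - (22/125)sin 3x
D f = -(1/2)sin x + 9sin 2x - (3/2)sin 3x
D D f = -(1/2)cos x + 18cos 2x - (9/2)cos 3x
D D D f = (1/2)sin x - 36sin 2x + (27/2)sin 3x
(D + E_alpha + D^3) f = (3/10)cos x - (2/5)sin x + (63/50)cos 2x - (567/25)sin 2x - (117/250)cos 3x + (1478/125)sin 3x

the result is g(x) = (3/10)cos x - (2/5)sin x + (63/50)cos 2x - (567/25)sin 2x - (117/250)cos 3x + (1478/125)sin 3x


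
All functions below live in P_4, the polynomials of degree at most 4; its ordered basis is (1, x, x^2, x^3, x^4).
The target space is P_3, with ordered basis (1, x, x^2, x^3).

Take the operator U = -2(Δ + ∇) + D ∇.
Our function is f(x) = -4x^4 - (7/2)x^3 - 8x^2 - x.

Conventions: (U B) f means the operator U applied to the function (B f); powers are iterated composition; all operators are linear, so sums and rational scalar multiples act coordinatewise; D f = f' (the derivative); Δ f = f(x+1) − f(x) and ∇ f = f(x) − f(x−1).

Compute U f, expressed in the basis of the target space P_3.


the image equals g(x) = 64x^3 - 6x^2 + 155x - 7/2

Δ f = -16x^3 - (69/2)x^2 - (85/2)x - 33/2
∇ f = -16x^3 + (27/2)x^2 - (43/2)x + 15/2
(Δ + ∇) f = -32x^3 - 21x^2 - 64x - 9
(-2(Δ + ∇)) f = 64x^3 + 42x^2 + 128x + 18
∇ f = -16x^3 + (27/2)x^2 - (43/2)x + 15/2
D ∇ f = -48x^2 + 27x - 43/2
(-2(Δ + ∇) + D ∇) f = 64x^3 - 6x^2 + 155x - 7/2


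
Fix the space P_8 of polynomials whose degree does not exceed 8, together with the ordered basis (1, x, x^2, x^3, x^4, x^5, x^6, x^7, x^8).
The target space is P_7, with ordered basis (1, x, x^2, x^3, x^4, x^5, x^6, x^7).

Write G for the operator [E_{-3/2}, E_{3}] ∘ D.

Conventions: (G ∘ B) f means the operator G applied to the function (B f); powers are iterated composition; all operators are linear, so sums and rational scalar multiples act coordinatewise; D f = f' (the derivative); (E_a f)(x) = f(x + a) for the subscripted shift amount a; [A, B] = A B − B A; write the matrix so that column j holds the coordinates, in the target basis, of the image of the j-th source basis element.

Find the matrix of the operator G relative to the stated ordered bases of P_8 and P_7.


image of 1: 0
image of x: 0
image of x^2: 0
image of x^3: 0
image of x^4: 0
image of x^5: 0
image of x^6: 0
image of x^7: 0
image of x^8: 0
each image's coordinates form column j of the matrix

the matrix is [[0, 0, 0, 0, 0, 0, 0, 0, 0]; [0, 0, 0, 0, 0, 0, 0, 0, 0]; [0, 0, 0, 0, 0, 0, 0, 0, 0]; [0, 0, 0, 0, 0, 0, 0, 0, 0]; [0, 0, 0, 0, 0, 0, 0, 0, 0]; [0, 0, 0, 0, 0, 0, 0, 0, 0]; [0, 0, 0, 0, 0, 0, 0, 0, 0]; [0, 0, 0, 0, 0, 0, 0, 0, 0]] (rows listed top to bottom)


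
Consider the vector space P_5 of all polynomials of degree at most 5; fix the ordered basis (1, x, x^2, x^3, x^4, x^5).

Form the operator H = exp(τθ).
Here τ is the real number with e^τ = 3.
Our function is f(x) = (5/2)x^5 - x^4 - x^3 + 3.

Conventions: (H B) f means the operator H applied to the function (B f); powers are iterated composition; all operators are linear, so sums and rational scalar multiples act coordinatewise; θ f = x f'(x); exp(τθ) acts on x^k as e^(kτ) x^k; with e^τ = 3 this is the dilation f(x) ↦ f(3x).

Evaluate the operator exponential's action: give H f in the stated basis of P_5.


g(x) = (1215/2)x^5 - 81x^4 - 27x^3 + 3

exp(τθ) x^k = e^(kτ) x^k; with e^τ = 3 this sends x^k to 3^k x^k
x^3 ↦ 27 x^3
x^4 ↦ 81 x^4
x^5 ↦ 243 x^5
applying this coordinatewise to f: exp(τθ) f = (1215/2)x^5 - 81x^4 - 27x^3 + 3


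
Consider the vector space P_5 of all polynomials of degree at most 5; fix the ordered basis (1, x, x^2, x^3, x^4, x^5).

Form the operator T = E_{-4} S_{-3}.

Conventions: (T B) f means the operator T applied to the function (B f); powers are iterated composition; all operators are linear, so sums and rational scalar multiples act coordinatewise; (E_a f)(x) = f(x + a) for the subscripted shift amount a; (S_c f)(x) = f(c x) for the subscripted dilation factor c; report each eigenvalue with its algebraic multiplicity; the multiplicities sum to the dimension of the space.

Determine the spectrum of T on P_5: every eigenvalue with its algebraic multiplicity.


λ = -243 (multiplicity 1), λ = -27 (multiplicity 1), λ = -3 (multiplicity 1), λ = 1 (multiplicity 1), λ = 9 (multiplicity 1), λ = 81 (multiplicity 1)

image of 1: 1
image of x: -3x + 12
image of x^2: 9x^2 - 72x + 144
image of x^3: -27x^3 + 324x^2 - 1296x + 1728
image of x^4: 81x^4 - 1296x^3 + 7776x^2 - 20736x + 20736
image of x^5: -243x^5 + 4860x^4 - 38880x^3 + 155520x^2 - 311040x + 248832
the matrix is upper triangular; its diagonal is (1, -3, 9, -27, 81, -243)
for a triangular matrix the eigenvalues are the diagonal entries, with algebraic multiplicity their repetition count


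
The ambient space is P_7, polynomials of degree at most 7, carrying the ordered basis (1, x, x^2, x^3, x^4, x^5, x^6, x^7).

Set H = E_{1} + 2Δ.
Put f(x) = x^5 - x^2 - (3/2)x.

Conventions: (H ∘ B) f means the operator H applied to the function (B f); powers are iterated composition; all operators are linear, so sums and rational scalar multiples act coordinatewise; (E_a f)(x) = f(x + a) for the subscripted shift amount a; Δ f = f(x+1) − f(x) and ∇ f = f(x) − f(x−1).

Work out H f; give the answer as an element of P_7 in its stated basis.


the image equals g(x) = x^5 + 15x^4 + 30x^3 + 29x^2 + (15/2)x - 9/2

E_{1} f = x^5 + 5x^4 + 10x^3 + 9x^2 + (3/2)x - 3/2
Δ f = 5x^4 + 10x^3 + 10x^2 + 3x - 3/2
(2Δ) f = 10x^4 + 20x^3 + 20x^2 + 6x - 3
(E_{1} + 2Δ) f = x^5 + 15x^4 + 30x^3 + 29x^2 + (15/2)x - 9/2


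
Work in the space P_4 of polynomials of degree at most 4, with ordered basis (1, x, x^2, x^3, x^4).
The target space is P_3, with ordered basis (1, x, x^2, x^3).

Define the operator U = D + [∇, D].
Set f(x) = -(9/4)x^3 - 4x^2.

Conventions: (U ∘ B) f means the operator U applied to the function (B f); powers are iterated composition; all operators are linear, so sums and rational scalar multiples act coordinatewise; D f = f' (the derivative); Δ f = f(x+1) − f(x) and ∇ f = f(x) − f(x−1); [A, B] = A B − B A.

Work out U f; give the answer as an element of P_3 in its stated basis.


D f = -(27/4)x^2 - 8x
D f = -(27/4)x^2 - 8x
∇ D f = -(27/2)x - 5/4
∇ f = -(27/4)x^2 - (5/4)x + 7/4
D ∇ f = -(27/2)x - 5/4
[∇, D] f = 0
(D + [∇, D]) f = -(27/4)x^2 - 8x

the result is g(x) = -(27/4)x^2 - 8x


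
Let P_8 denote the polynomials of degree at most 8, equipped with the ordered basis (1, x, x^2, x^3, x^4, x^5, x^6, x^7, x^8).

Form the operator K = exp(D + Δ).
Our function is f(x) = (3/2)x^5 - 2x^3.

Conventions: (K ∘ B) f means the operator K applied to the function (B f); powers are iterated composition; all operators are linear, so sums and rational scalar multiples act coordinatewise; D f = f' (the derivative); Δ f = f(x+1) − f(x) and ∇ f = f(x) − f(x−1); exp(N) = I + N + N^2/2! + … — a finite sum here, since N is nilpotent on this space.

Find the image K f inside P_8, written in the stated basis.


order-1 term: 15x^4 + 15x^3 + 3x^2 + (3/2)x - 1/2
order-2 term: 60x^3 + 90x^2 + (117/2)x + 18
order-3 term: 120x^2 + 180x + 89
order-4 term: 120x + 120
order-5 term: 48
the series for exp(D + Δ) f terminates at order 5
exp(D + Δ) f = (3/2)x^5 + 15x^4 + 73x^3 + 213x^2 + 360x + 549/2

the result is g(x) = (3/2)x^5 + 15x^4 + 73x^3 + 213x^2 + 360x + 549/2


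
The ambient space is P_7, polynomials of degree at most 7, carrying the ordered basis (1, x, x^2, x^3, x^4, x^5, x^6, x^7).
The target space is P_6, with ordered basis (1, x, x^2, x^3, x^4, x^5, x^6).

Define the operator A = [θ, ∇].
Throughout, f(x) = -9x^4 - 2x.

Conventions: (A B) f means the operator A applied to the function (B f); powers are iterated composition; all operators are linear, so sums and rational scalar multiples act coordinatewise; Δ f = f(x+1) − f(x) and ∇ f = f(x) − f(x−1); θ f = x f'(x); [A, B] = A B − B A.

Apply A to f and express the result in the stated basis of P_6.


g(x) = 36x^3 - 108x^2 + 108x - 34

∇ f = -36x^3 + 54x^2 - 36x + 7
θ ∇ f = -108x^3 + 108x^2 - 36x
θ f = -36x^4 - 2x
∇ θ f = -144x^3 + 216x^2 - 144x + 34
[θ, ∇] f = 36x^3 - 108x^2 + 108x - 34


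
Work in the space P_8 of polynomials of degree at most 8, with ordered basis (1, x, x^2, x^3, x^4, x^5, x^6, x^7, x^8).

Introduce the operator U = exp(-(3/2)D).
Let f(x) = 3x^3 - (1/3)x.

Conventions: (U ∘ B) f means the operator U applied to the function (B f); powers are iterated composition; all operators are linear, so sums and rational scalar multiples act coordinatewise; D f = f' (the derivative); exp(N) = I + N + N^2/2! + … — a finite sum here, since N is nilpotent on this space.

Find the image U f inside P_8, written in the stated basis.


g(x) = 3x^3 - (27/2)x^2 + (239/12)x - 77/8

order-1 term: -(27/2)x^2 + 1/2
order-2 term: (81/4)x
order-3 term: -81/8
the series for exp(-(3/2)D) f terminates at order 3
exp(-(3/2)D) f = 3x^3 - (27/2)x^2 + (239/12)x - 77/8


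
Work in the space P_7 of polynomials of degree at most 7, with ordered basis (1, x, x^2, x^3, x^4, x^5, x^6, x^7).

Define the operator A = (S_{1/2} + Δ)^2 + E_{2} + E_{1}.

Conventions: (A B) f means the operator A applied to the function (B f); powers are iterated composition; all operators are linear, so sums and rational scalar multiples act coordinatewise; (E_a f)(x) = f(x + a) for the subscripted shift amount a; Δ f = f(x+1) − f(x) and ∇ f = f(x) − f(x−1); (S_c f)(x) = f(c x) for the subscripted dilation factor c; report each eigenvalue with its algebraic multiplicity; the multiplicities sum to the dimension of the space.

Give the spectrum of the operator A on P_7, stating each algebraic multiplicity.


λ = 32769/16384 (multiplicity 1), λ = 8193/4096 (multiplicity 1), λ = 2049/1024 (multiplicity 1), λ = 513/256 (multiplicity 1), λ = 129/64 (multiplicity 1), λ = 33/16 (multiplicity 1), λ = 9/4 (multiplicity 1), λ = 3 (multiplicity 1)

image of 1: 3
image of x: (9/4)x + 9/2
image of x^2: (33/16)x^2 + (15/2)x + 33/4
image of x^3: (129/64)x^3 + (81/8)x^2 + (183/8)x + 129/8
image of x^4: (513/256)x^4 + (51/4)x^3 + (351/8)x^2 + (249/4)x + 513/16
image of x^5: (2049/1024)x^5 + (495/32)x^4 + (1145/16)x^3 + (2445/16)x^2 + (5045/32)x + 2049/32
image of x^6: (8193/4096)x^6 + (585/32)x^5 + (6795/64)x^4 + (4845/16)x^3 + (30015/64)x^2 + (12195/32)x + 8193/64
image of x^7: (32769/16384)x^7 + (2709/128)x^6 + (18921/128)x^5 + (67515/128)x^4 + (139475/128)x^3 + (170037/128)x^2 + (114247/128)x + 32769/128
the matrix is upper triangular; its diagonal is (3, 9/4, 33/16, 129/64, 513/256, 2049/1024, 8193/4096, 32769/16384)
for a triangular matrix the eigenvalues are the diagonal entries, with algebraic multiplicity their repetition count


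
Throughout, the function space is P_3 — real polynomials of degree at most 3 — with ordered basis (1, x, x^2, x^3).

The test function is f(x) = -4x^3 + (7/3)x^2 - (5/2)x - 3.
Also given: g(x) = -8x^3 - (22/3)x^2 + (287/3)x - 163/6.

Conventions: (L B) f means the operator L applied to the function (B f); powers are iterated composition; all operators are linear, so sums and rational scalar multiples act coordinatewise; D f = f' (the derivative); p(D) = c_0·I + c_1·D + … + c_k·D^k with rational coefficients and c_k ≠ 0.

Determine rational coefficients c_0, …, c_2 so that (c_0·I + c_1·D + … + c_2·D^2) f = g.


D^0 f = -4x^3 + (7/3)x^2 - (5/2)x - 3
D^1 f = -12x^2 + (14/3)x - 5/2
D^2 f = -24x + 14/3
matching coefficients of g against c_0 f + c_1 Df + … from the top degree down determines the c_i
solution: c_0 = 2, c_1 = 1, c_2 = -4

p(D) = 2·I + D − 4·D^2, i.e. c_0 = 2, c_1 = 1, c_2 = -4


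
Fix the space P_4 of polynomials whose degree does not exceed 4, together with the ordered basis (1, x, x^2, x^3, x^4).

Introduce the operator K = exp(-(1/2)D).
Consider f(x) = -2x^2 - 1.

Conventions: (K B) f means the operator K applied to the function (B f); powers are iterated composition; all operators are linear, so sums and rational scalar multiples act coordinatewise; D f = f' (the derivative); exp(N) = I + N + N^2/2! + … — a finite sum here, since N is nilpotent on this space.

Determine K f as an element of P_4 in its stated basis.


the result is g(x) = -2x^2 + 2x - 3/2

order-1 term: 2x
order-2 term: -1/2
the series for exp(-(1/2)D) f terminates at order 2
exp(-(1/2)D) f = -2x^2 + 2x - 3/2


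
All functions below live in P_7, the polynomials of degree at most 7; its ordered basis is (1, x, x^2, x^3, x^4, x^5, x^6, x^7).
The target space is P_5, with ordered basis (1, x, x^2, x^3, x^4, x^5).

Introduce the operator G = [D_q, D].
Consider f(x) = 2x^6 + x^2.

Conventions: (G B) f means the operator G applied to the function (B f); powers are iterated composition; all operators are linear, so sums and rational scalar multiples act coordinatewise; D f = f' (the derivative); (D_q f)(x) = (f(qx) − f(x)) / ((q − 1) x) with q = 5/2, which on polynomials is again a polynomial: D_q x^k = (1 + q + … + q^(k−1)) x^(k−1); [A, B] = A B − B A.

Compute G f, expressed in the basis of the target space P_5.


the result is g(x) = -(13563/16)x^4 - 3/2

D f = 12x^5 + 2x
D_q D f = (3093/4)x^4 + 2
D_q f = (5187/16)x^5 + (7/2)x
D D_q f = (25935/16)x^4 + 7/2
[D_q, D] f = -(13563/16)x^4 - 3/2


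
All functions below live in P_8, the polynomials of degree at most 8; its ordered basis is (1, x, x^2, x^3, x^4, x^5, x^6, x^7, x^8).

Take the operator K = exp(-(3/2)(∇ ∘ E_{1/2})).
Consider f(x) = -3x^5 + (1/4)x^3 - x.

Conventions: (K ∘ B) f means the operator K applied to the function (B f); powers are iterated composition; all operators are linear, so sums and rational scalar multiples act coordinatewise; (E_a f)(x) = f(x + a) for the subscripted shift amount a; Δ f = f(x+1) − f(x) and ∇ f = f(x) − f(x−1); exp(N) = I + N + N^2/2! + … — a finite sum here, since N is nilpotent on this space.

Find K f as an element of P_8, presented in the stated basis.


order-1 term: (45/2)x^4 + (81/8)x^2 + 27/16
order-2 term: -(135/2)x^3 - (513/16)x
order-3 term: (405/4)x^2 + 783/32
order-4 term: -(1215/16)x
order-5 term: 729/32
the series for exp(-(3/2)(∇ ∘ E_{1/2})) f terminates at order 5
exp(-(3/2)(∇ ∘ E_{1/2})) f = -3x^5 + (45/2)x^4 - (269/4)x^3 + (891/8)x^2 - 109x + 783/16

the image equals g(x) = -3x^5 + (45/2)x^4 - (269/4)x^3 + (891/8)x^2 - 109x + 783/16


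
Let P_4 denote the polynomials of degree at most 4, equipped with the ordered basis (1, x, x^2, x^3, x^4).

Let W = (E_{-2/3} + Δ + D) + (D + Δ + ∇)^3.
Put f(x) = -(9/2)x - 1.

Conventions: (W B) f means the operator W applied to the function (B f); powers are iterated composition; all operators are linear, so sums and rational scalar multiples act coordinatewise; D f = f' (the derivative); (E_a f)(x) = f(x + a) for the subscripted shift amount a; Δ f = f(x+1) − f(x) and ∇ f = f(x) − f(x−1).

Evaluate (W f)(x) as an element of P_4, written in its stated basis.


E_{-2/3} f = -(9/2)x + 2
Δ f = -9/2
D f = -9/2
(E_{-2/3} + Δ + D) f = -(9/2)x - 7
D f = -9/2
Δ f = -9/2
∇ f = -9/2
(D + Δ + ∇) f = -27/2
D (D + Δ + ∇) f = 0
Δ (D + Δ + ∇) f = 0
∇ (D + Δ + ∇) f = 0
(D + Δ + ∇) (D + Δ + ∇) f = 0
D (D + Δ + ∇) (D + Δ + ∇) f = 0
Δ (D + Δ + ∇) (D + Δ + ∇) f = 0
∇ (D + Δ + ∇) (D + Δ + ∇) f = 0
(D + Δ + ∇) (D + Δ + ∇) (D + Δ + ∇) f = 0
((E_{-2/3} + Δ + D) + (D + Δ + ∇)^3) f = -(9/2)x - 7

the result is g(x) = -(9/2)x - 7


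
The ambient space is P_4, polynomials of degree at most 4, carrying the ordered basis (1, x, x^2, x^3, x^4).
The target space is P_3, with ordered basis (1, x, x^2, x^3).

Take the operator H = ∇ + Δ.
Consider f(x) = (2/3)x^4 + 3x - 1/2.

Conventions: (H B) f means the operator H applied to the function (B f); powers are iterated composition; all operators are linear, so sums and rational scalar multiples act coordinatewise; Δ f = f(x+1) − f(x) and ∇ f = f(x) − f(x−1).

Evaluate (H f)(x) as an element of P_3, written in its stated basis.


the result is g(x) = (16/3)x^3 + (16/3)x + 6

∇ f = (8/3)x^3 - 4x^2 + (8/3)x + 7/3
Δ f = (8/3)x^3 + 4x^2 + (8/3)x + 11/3
(∇ + Δ) f = (16/3)x^3 + (16/3)x + 6


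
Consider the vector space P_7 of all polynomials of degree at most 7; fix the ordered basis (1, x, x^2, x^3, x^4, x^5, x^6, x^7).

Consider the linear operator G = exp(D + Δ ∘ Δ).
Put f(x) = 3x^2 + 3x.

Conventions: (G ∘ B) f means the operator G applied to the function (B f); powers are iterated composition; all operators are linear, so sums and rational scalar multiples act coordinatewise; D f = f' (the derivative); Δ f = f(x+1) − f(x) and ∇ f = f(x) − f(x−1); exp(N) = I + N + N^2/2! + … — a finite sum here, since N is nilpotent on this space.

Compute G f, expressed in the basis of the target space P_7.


order-1 term: 6x + 9
order-2 term: 3
the series for exp(D + Δ ∘ Δ) f terminates at order 2
exp(D + Δ ∘ Δ) f = 3x^2 + 9x + 12

the image equals g(x) = 3x^2 + 9x + 12


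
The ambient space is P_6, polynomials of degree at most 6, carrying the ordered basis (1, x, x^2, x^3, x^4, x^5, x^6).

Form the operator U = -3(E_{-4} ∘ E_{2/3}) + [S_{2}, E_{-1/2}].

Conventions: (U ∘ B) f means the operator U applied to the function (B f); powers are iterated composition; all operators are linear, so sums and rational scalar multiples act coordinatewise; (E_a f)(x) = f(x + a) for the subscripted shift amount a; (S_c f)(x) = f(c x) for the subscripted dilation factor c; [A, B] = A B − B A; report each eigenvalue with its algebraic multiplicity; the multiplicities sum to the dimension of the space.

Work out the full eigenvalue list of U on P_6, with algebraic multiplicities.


λ = -3 (multiplicity 7)

image of 1: -3
image of x: -3x + 21/2
image of x^2: -3x^2 + 22x - 409/12
image of x^3: -3x^3 + 36x^2 - (209/2)x + 8063/72
image of x^4: -3x^4 + 56x^3 - 218x^2 + (4063/9)x - 160405/432
image of x^5: -3x^5 + 90x^4 - (1180/3)x^3 + (10315/9)x^2 - (402025/216)x + 3202511/2592
image of x^6: -3x^6 + 156x^5 - 680x^4 + (21260/9)x^3 - (202025/36)x^2 + (1602511/216)x - 64015309/15552
the matrix is upper triangular; its diagonal is (-3, -3, -3, -3, -3, -3, -3)
for a triangular matrix the eigenvalues are the diagonal entries, with algebraic multiplicity their repetition count


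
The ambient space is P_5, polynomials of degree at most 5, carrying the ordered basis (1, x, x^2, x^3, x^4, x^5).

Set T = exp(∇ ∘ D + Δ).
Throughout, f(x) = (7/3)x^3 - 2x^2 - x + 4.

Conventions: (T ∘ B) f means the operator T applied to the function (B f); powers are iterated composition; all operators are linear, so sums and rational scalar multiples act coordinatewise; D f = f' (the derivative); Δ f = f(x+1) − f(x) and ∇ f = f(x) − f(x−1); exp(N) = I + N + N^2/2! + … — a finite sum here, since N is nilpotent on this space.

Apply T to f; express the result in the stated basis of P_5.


order-1 term: 7x^2 + 17x - 35/3
order-2 term: 7x + 19
order-3 term: 7/3
the series for exp(∇ ∘ D + Δ) f terminates at order 3
exp(∇ ∘ D + Δ) f = (7/3)x^3 + 5x^2 + 23x + 41/3

g(x) = (7/3)x^3 + 5x^2 + 23x + 41/3


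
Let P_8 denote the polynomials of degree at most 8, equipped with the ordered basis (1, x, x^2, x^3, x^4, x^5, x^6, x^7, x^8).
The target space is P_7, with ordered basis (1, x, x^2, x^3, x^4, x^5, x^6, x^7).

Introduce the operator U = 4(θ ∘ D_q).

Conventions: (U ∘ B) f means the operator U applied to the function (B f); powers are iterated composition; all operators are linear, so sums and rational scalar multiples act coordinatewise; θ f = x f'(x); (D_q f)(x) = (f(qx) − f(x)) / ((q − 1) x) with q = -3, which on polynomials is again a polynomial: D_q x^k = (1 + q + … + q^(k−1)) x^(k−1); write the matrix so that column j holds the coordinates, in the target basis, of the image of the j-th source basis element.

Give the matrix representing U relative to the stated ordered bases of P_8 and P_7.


image of 1: 0
image of x: 0
image of x^2: -8x
image of x^3: 56x^2
image of x^4: -240x^3
image of x^5: 976x^4
image of x^6: -3640x^5
image of x^7: 13128x^6
image of x^8: -45920x^7
each image's coordinates form column j of the matrix

the matrix is [[0, 0, 0, 0, 0, 0, 0, 0, 0]; [0, 0, -8, 0, 0, 0, 0, 0, 0]; [0, 0, 0, 56, 0, 0, 0, 0, 0]; [0, 0, 0, 0, -240, 0, 0, 0, 0]; [0, 0, 0, 0, 0, 976, 0, 0, 0]; [0, 0, 0, 0, 0, 0, -3640, 0, 0]; [0, 0, 0, 0, 0, 0, 0, 13128, 0]; [0, 0, 0, 0, 0, 0, 0, 0, -45920]] (rows listed top to bottom)


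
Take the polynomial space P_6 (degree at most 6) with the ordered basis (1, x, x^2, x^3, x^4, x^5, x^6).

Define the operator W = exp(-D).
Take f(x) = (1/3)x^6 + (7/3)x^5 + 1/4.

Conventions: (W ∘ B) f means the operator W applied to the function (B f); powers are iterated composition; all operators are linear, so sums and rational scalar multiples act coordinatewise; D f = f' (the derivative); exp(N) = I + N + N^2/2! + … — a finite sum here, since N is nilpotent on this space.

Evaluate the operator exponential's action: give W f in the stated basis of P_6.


order-1 term: -2x^5 - (35/3)x^4
order-2 term: 5x^4 + (70/3)x^3
order-3 term: -(20/3)x^3 - (70/3)x^2
order-4 term: 5x^2 + (35/3)x
order-5 term: -2x - 7/3
order-6 term: 1/3
the series for exp(-D) f terminates at order 6
exp(-D) f = (1/3)x^6 + (1/3)x^5 - (20/3)x^4 + (50/3)x^3 - (55/3)x^2 + (29/3)x - 7/4

g(x) = (1/3)x^6 + (1/3)x^5 - (20/3)x^4 + (50/3)x^3 - (55/3)x^2 + (29/3)x - 7/4


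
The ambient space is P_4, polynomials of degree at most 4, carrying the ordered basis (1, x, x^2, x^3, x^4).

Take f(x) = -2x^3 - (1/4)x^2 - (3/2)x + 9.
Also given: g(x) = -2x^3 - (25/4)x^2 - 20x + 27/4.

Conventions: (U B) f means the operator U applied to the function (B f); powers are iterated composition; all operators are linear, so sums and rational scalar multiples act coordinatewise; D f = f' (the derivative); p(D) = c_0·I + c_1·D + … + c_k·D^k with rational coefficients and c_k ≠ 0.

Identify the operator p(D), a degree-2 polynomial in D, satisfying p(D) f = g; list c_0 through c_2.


D^0 f = -2x^3 - (1/4)x^2 - (3/2)x + 9
D^1 f = -6x^2 - (1/2)x - 3/2
D^2 f = -12x - 1/2
matching coefficients of g against c_0 f + c_1 Df + … from the top degree down determines the c_i
solution: c_0 = 1, c_1 = 1, c_2 = 3/2

p(D) = I + D + (3/2)·D^2, i.e. c_0 = 1, c_1 = 1, c_2 = 3/2


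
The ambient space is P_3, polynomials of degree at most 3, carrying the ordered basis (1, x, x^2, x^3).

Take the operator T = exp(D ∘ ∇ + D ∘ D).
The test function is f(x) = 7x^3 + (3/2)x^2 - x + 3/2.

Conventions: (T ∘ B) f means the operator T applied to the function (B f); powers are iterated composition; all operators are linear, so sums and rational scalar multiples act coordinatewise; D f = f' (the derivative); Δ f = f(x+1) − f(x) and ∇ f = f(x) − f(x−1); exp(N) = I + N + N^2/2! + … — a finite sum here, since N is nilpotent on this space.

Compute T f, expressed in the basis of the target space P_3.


order-1 term: 84x - 15
the series for exp(D ∘ ∇ + D ∘ D) f terminates at order 1
exp(D ∘ ∇ + D ∘ D) f = 7x^3 + (3/2)x^2 + 83x - 27/2

the result is g(x) = 7x^3 + (3/2)x^2 + 83x - 27/2


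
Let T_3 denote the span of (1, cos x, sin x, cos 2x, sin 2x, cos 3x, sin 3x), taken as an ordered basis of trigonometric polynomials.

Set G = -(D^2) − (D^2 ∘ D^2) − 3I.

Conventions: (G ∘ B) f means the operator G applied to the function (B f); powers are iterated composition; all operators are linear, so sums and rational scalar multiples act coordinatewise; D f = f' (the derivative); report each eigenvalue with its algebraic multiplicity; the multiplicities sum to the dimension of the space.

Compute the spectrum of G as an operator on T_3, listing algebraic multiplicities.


λ = -75 (multiplicity 2), λ = -15 (multiplicity 2), λ = -3 (multiplicity 3)

image of 1: -3
image of cos x: -3cos x
image of sin x: -3sin x
image of cos 2x: -15cos 2x
image of sin 2x: -15sin 2x
image of cos 3x: -75cos 3x
image of sin 3x: -75sin 3x
the matrix is diagonal; its diagonal is (-3, -3, -3, -15, -15, -75, -75)
for a triangular matrix the eigenvalues are the diagonal entries, with algebraic multiplicity their repetition count


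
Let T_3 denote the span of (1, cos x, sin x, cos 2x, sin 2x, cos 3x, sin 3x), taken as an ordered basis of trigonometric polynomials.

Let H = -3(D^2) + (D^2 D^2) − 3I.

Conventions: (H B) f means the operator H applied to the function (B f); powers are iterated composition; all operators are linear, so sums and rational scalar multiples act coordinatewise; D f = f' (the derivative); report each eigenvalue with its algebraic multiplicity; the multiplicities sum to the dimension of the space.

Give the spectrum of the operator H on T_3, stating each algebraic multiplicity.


image of 1: -3
image of cos x: cos x
image of sin x: sin x
image of cos 2x: 25cos 2x
image of sin 2x: 25sin 2x
image of cos 3x: 105cos 3x
image of sin 3x: 105sin 3x
the matrix is diagonal; its diagonal is (-3, 1, 1, 25, 25, 105, 105)
for a triangular matrix the eigenvalues are the diagonal entries, with algebraic multiplicity their repetition count

λ = -3 (multiplicity 1), λ = 1 (multiplicity 2), λ = 25 (multiplicity 2), λ = 105 (multiplicity 2)


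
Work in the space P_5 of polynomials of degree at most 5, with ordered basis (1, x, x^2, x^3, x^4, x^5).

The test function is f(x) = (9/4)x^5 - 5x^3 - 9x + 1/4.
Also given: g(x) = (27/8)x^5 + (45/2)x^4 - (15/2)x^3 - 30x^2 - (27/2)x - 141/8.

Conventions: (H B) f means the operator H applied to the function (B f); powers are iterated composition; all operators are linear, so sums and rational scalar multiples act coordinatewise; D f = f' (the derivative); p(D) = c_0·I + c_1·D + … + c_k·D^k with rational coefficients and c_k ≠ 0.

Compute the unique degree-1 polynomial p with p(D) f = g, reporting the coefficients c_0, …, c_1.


D^0 f = (9/4)x^5 - 5x^3 - 9x + 1/4
D^1 f = (45/4)x^4 - 15x^2 - 9
matching coefficients of g against c_0 f + c_1 Df + … from the top degree down determines the c_i
solution: c_0 = 3/2, c_1 = 2

p(D) = (3/2)·I + 2·D, i.e. c_0 = 3/2, c_1 = 2
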